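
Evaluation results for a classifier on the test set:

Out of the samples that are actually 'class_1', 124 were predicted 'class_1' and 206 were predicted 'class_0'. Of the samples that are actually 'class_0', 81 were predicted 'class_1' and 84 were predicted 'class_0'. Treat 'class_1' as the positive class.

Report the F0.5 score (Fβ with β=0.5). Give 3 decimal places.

0.539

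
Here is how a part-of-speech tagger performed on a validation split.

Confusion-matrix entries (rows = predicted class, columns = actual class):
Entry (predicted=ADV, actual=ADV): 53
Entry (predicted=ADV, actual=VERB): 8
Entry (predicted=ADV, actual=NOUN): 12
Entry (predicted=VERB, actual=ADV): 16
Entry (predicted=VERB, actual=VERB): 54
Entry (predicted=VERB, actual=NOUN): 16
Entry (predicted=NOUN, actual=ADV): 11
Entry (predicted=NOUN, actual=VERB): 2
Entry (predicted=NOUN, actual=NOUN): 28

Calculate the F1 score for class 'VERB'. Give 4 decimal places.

0.7200

F1 score = 2·TP/(2·TP+FP+FN).
VERB: TP=54, FP=16+16=32, FN=8+2=10 → 108/150 = 0.72000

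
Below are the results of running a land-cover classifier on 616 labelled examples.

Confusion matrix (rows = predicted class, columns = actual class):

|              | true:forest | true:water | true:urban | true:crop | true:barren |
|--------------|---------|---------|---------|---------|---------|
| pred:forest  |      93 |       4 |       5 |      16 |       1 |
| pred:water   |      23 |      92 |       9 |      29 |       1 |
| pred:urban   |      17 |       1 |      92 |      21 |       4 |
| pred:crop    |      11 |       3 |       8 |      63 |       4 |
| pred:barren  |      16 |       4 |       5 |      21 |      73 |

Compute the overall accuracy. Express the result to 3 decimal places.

Accuracy = trace / total = (93+92+92+63+73=413) / 616 = 413/616 = 0.670

0.670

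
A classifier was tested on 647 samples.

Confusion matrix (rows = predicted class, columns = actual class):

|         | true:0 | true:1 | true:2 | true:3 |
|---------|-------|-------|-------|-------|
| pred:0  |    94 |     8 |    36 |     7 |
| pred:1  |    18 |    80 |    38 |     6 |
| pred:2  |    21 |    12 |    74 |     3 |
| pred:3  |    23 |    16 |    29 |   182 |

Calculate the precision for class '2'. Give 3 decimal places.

precision = TP/(TP+FP).
2: TP=74, FP=21+12+3=36 → 74/110 = 0.6727

0.673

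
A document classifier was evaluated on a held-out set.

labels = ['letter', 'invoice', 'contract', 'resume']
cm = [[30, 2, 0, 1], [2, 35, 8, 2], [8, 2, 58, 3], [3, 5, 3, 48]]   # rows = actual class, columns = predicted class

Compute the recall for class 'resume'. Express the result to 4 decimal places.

0.8136

One-vs-rest for 'resume': TP = diagonal; FP = other classes predicted 'resume'; FN = 'resume' predicted as other.
recall = TP/(TP+FN).
resume: TP=48, FN=3+5+3=11 → 48/59 = 0.81356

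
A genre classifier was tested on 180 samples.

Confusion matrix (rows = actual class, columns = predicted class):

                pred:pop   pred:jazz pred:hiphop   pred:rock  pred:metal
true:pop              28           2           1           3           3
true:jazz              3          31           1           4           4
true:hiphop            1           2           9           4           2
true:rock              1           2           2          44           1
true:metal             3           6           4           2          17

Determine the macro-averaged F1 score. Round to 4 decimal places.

Per-class F1 score (2·TP/(2·TP+FP+FN)):
  pop: TP=28, FP=3+1+1+3=8, FN=2+1+3+3=9 → 56/73 = 0.76712
  jazz: TP=31, FP=2+2+2+6=12, FN=3+1+4+4=12 → 62/86 = 0.72093
  hiphop: TP=9, FP=1+1+2+4=8, FN=1+2+4+2=9 → 18/35 = 0.51429
  rock: TP=44, FP=3+4+4+2=13, FN=1+2+2+1=6 → 88/107 = 0.82243
  metal: TP=17, FP=3+4+2+1=10, FN=3+6+4+2=15 → 34/59 = 0.57627
Macro-F1 score = mean = (0.76712 + 0.72093 + 0.51429 + 0.82243 + 0.57627) / 5 = 0.6802

0.6802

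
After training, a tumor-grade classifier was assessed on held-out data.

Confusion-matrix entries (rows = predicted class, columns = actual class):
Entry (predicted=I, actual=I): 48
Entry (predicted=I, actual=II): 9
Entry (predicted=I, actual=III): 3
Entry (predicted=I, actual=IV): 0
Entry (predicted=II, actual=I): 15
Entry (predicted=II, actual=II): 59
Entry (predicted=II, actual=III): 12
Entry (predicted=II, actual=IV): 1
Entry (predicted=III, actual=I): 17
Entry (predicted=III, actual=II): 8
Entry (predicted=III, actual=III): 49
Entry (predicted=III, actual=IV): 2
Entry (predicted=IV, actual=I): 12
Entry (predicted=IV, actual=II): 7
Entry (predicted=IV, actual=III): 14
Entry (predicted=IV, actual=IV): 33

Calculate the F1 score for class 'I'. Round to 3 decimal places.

F1 score = 2·TP/(2·TP+FP+FN).
I: TP=48, FP=9+3+0=12, FN=15+17+12=44 → 96/152 = 0.6316

0.632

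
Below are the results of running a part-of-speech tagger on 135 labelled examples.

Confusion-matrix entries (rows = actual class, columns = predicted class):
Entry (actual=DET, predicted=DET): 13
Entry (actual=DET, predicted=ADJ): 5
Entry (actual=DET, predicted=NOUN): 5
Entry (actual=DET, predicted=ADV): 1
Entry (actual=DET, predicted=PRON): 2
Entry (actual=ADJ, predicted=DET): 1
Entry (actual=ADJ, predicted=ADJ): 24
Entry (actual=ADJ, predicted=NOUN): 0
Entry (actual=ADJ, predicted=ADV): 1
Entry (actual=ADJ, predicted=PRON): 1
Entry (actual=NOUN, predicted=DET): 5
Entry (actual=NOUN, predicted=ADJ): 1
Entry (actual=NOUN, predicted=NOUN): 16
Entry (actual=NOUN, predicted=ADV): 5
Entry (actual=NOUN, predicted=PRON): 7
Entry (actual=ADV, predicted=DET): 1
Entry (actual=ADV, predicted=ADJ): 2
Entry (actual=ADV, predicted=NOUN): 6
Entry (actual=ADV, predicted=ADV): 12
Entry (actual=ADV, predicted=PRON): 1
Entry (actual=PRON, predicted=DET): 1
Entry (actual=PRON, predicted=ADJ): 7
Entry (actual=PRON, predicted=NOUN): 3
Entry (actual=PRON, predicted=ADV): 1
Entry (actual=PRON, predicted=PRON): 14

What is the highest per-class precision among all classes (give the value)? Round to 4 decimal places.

Per-class precision (TP/(TP+FP)):
  DET: TP=13, FP=1+5+1+1=8 → 13/21 = 0.61905
  ADJ: TP=24, FP=5+1+2+7=15 → 24/39 = 0.61538
  NOUN: TP=16, FP=5+0+6+3=14 → 16/30 = 0.53333
  ADV: TP=12, FP=1+1+5+1=8 → 12/20 = 0.60000
  PRON: TP=14, FP=2+1+7+1=11 → 14/25 = 0.56000
Highest is class 'DET' with precision = 0.6190.

0.6190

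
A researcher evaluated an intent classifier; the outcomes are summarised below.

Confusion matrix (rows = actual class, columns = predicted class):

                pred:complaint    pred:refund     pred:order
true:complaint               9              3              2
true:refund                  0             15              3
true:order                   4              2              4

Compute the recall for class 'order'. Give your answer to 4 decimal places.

One-vs-rest for 'order': TP = diagonal; FP = other classes predicted 'order'; FN = 'order' predicted as other.
recall = TP/(TP+FN).
order: TP=4, FN=4+2=6 → 4/10 = 0.40000

0.4000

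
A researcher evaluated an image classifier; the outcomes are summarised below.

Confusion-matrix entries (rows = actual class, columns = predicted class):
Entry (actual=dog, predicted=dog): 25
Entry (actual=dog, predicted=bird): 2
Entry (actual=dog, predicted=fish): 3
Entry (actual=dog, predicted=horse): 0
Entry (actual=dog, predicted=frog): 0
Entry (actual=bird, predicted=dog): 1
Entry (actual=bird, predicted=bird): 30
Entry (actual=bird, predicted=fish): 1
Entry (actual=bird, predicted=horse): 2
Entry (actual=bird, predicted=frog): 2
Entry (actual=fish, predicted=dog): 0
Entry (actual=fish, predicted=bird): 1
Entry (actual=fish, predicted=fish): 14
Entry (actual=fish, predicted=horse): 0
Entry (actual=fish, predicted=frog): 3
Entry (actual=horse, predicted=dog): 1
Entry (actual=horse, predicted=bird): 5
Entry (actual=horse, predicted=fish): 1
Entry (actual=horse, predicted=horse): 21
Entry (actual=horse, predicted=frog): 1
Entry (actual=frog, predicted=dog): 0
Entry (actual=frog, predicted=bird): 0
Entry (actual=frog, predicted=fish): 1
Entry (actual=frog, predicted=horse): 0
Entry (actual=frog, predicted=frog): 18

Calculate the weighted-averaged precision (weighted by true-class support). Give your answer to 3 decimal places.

Per-class precision (TP/(TP+FP)):
  dog: TP=25, FP=1+0+1+0=2 → 25/27 = 0.9259
  bird: TP=30, FP=2+1+5+0=8 → 30/38 = 0.7895
  fish: TP=14, FP=3+1+1+1=6 → 14/20 = 0.7000
  horse: TP=21, FP=0+2+0+0=2 → 21/23 = 0.9130
  frog: TP=18, FP=0+2+3+1=6 → 18/24 = 0.7500
Weighted-precision = Σ (supportᵢ/N)·precisionᵢ with N=132: (30/132)·0.9259 + (36/132)·0.7895 + (18/132)·0.7000 + (29/132)·0.9130 + (19/132)·0.7500 = 0.830

0.830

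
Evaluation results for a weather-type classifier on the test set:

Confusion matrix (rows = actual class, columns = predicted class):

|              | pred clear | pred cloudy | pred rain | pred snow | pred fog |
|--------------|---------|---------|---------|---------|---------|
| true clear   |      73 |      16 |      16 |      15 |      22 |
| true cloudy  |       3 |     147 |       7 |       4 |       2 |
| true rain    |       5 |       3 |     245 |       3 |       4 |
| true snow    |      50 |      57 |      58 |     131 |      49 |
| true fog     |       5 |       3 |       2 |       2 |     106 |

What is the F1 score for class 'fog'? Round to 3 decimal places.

0.704

Treat 'fog' as positive and all other classes as negative.
F1 score = 2·TP/(2·TP+FP+FN).
fog: TP=106, FP=22+2+4+49=77, FN=5+3+2+2=12 → 212/301 = 0.7043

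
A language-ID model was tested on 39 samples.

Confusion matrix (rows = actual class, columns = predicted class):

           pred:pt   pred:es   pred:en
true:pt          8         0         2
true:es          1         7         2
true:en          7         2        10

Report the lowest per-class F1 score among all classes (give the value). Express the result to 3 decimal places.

Per-class F1 score (2·TP/(2·TP+FP+FN)):
  pt: TP=8, FP=1+7=8, FN=0+2=2 → 16/26 = 0.6154
  es: TP=7, FP=0+2=2, FN=1+2=3 → 14/19 = 0.7368
  en: TP=10, FP=2+2=4, FN=7+2=9 → 20/33 = 0.6061
Lowest is class 'en' with F1 score = 0.606.

0.606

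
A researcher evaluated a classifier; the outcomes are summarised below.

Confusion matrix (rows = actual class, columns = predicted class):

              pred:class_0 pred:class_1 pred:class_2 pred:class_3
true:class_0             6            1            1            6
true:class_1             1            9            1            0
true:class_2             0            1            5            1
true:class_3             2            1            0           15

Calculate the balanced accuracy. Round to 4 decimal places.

0.6986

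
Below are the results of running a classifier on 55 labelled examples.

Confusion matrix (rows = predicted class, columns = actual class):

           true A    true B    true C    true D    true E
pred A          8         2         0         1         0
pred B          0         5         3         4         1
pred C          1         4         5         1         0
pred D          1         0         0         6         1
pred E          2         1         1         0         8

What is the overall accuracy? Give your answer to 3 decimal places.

0.582

Accuracy = trace / total = (8+5+5+6+8=32) / 55 = 32/55 = 0.582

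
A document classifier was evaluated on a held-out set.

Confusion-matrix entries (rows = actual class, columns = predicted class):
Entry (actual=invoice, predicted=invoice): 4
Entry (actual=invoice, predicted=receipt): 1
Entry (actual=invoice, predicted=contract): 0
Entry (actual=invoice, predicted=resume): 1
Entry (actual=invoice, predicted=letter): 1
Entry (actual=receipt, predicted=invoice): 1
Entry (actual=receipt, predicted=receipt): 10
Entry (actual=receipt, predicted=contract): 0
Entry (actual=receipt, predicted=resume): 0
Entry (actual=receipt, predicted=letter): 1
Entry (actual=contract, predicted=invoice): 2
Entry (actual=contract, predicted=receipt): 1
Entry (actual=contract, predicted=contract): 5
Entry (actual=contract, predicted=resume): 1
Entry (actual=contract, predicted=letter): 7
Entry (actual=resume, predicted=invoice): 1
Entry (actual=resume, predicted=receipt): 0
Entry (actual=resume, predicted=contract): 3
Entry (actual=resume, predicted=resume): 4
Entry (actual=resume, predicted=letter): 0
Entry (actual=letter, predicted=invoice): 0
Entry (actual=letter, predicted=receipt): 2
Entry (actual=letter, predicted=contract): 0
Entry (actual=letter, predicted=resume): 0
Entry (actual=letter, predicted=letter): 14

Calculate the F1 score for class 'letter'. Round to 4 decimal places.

Take TP from the diagonal, FP from the rest of the 'letter' prediction marginal, FN from the rest of the 'letter' actual marginal.
F1 score = 2·TP/(2·TP+FP+FN).
letter: TP=14, FP=1+1+7+0=9, FN=0+2+0+0=2 → 28/39 = 0.71795

0.7179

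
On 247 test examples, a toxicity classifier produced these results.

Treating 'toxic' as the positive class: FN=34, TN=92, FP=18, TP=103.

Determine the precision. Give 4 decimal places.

0.8512

Precision = TP/(TP+FP) = 103/(103+18) = 103/121 = 0.8512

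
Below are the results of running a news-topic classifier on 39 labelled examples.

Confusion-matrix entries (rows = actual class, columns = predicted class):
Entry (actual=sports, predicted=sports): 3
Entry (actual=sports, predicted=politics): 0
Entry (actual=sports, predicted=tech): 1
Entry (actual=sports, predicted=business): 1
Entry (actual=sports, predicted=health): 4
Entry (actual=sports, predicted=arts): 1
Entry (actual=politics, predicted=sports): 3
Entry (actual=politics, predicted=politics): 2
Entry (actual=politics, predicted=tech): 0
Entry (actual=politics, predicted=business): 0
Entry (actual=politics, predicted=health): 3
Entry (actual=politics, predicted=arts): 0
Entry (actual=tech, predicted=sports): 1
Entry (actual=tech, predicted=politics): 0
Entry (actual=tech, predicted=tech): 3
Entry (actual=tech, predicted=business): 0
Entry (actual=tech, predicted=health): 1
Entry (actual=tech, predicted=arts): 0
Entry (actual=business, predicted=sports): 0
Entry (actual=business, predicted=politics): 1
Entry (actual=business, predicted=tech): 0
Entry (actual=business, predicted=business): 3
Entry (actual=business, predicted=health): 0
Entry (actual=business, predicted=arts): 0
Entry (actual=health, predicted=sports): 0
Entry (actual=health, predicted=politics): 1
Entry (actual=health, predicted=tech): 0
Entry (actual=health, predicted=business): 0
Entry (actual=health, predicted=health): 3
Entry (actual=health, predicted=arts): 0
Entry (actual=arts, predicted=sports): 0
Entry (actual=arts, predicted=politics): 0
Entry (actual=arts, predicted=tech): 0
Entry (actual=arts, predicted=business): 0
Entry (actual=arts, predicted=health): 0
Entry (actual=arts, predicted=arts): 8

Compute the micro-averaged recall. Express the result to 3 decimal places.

0.564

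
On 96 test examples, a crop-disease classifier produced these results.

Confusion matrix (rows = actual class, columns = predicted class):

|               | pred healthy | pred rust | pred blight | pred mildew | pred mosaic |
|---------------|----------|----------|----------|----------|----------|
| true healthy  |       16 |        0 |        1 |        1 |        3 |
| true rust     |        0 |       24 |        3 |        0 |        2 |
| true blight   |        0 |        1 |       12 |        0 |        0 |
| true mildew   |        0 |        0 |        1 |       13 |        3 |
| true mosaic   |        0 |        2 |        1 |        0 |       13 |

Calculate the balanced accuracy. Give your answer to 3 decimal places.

Balanced accuracy = mean of per-class recall.
  healthy: recall = 16/21 = 0.7619
  rust: recall = 24/29 = 0.8276
  blight: recall = 12/13 = 0.9231
  mildew: recall = 13/17 = 0.7647
  mosaic: recall = 13/16 = 0.8125
Mean = (0.7619 + 0.8276 + 0.9231 + 0.7647 + 0.8125) / 5 = 0.818

0.818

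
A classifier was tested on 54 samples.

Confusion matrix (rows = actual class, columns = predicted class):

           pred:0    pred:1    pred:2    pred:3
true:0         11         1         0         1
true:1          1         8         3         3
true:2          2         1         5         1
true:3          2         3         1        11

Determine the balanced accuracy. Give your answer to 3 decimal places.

0.646

Balanced accuracy = mean of per-class recall.
  0: recall = 11/13 = 0.8462
  1: recall = 8/15 = 0.5333
  2: recall = 5/9 = 0.5556
  3: recall = 11/17 = 0.6471
Mean = (0.8462 + 0.5333 + 0.5556 + 0.6471) / 4 = 0.646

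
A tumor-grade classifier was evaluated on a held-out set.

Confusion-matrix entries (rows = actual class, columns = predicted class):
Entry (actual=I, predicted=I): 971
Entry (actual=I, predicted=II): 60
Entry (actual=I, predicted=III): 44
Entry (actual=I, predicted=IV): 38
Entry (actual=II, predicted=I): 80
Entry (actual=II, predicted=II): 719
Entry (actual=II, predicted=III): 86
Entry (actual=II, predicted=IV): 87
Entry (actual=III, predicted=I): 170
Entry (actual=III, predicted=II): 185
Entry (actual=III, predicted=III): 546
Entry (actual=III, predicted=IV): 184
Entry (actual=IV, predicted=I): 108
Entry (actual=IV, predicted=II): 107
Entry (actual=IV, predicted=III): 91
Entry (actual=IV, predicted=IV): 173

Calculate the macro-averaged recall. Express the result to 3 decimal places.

Per-class recall (TP/(TP+FN)):
  I: TP=971, FN=60+44+38=142 → 971/1113 = 0.8724
  II: TP=719, FN=80+86+87=253 → 719/972 = 0.7397
  III: TP=546, FN=170+185+184=539 → 546/1085 = 0.5032
  IV: TP=173, FN=108+107+91=306 → 173/479 = 0.3612
Macro-recall = mean = (0.8724 + 0.7397 + 0.5032 + 0.3612) / 4 = 0.619

0.619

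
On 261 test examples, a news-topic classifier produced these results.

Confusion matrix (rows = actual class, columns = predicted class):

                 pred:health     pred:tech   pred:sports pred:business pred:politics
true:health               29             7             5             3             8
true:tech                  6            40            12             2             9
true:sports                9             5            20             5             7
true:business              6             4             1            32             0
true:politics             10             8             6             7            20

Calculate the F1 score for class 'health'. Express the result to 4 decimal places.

0.5179

Take TP from the diagonal, FP from the rest of the 'health' prediction marginal, FN from the rest of the 'health' actual marginal.
F1 score = 2·TP/(2·TP+FP+FN).
health: TP=29, FP=6+9+6+10=31, FN=7+5+3+8=23 → 58/112 = 0.51786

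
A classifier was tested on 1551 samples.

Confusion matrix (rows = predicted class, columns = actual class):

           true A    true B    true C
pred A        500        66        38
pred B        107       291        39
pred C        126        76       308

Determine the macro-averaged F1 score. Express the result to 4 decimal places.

Per-class F1 score (2·TP/(2·TP+FP+FN)):
  A: TP=500, FP=66+38=104, FN=107+126=233 → 1000/1337 = 0.74794
  B: TP=291, FP=107+39=146, FN=66+76=142 → 582/870 = 0.66897
  C: TP=308, FP=126+76=202, FN=38+39=77 → 616/895 = 0.68827
Macro-F1 score = mean = (0.74794 + 0.66897 + 0.68827) / 3 = 0.7017

0.7017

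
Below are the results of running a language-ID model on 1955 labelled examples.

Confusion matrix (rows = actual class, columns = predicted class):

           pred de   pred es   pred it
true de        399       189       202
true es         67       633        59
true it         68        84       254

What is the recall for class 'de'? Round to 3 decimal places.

Take TP from the diagonal, FP from the rest of the 'de' prediction marginal, FN from the rest of the 'de' actual marginal.
recall = TP/(TP+FN).
de: TP=399, FN=189+202=391 → 399/790 = 0.5051

0.505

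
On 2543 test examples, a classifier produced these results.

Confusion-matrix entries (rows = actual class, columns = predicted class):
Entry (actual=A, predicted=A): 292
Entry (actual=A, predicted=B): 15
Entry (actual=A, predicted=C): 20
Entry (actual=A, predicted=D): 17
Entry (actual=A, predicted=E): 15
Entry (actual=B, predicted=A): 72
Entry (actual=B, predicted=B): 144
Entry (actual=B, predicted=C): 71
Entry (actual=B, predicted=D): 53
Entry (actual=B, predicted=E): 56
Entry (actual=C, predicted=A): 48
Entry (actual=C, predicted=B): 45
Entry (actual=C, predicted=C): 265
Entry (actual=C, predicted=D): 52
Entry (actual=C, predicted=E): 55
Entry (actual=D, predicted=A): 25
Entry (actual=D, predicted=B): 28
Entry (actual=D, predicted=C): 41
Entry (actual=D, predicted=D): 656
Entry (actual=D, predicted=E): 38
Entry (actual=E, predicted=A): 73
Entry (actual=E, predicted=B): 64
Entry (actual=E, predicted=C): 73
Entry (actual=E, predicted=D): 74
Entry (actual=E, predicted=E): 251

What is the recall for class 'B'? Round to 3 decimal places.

0.364

Take TP from the diagonal, FP from the rest of the 'B' prediction marginal, FN from the rest of the 'B' actual marginal.
recall = TP/(TP+FN).
B: TP=144, FN=72+71+53+56=252 → 144/396 = 0.3636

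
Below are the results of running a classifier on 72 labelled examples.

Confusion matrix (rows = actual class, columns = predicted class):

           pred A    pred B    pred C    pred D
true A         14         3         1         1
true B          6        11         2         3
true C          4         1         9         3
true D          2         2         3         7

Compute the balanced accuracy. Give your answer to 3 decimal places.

0.567

Balanced accuracy = mean of per-class recall.
  A: recall = 14/19 = 0.7368
  B: recall = 11/22 = 0.5000
  C: recall = 9/17 = 0.5294
  D: recall = 7/14 = 0.5000
Mean = (0.7368 + 0.5000 + 0.5294 + 0.5000) / 4 = 0.567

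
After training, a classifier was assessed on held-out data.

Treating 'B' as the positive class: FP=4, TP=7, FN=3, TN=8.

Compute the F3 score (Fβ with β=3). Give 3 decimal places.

Fβ = (1+β²)·TP / ((1+β²)·TP + β²·FN + FP), with β²=9
= 10·7 / (10·7 + 9·3 + 4) = 0.693

0.693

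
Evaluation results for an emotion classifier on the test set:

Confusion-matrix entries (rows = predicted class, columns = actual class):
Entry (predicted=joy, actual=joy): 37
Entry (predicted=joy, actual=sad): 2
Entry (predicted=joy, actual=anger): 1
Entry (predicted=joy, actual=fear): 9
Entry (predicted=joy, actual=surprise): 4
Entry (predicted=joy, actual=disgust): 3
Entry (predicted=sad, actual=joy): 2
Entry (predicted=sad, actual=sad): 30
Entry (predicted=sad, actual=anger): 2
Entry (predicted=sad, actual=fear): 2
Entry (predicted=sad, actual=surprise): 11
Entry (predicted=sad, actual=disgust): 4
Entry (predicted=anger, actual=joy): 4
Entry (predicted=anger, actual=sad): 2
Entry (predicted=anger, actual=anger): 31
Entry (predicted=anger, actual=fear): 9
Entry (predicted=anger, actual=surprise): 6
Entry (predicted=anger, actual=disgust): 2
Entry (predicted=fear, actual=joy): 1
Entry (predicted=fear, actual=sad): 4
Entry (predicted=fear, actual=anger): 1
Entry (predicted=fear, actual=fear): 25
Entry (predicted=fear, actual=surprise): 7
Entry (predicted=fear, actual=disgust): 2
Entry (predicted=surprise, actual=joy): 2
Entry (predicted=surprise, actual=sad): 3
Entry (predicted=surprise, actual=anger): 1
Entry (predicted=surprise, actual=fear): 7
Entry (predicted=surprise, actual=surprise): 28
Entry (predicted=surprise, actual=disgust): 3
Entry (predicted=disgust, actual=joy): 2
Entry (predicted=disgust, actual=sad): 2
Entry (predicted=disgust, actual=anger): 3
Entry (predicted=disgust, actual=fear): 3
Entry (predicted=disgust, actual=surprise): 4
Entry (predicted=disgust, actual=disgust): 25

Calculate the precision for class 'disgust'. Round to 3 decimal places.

0.641

precision = TP/(TP+FP).
disgust: TP=25, FP=2+2+3+3+4=14 → 25/39 = 0.6410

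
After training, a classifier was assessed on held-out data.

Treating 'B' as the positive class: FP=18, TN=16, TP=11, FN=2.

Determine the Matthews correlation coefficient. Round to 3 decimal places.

MCC = (TP·TN − FP·FN) / √((TP+FP)(TP+FN)(TN+FP)(TN+FN))
Numerator = 11·16 − 18·2 = 140
Denominator = √(29·13·34·18) = √230724 = 480.3374
MCC = 140 / 480.3374 = 0.291

0.291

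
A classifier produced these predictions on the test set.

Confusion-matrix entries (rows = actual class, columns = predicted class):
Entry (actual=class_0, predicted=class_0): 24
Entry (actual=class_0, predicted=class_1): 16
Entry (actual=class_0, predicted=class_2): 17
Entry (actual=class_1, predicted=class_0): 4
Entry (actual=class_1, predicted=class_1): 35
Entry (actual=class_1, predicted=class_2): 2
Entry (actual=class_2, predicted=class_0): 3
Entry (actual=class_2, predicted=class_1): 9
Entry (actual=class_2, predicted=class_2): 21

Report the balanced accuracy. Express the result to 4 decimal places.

0.6370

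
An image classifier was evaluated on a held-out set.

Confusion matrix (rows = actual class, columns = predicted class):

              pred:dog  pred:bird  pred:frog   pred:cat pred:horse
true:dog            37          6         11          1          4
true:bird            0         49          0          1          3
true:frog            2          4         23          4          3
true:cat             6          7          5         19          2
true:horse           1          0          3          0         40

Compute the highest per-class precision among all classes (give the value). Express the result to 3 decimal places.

0.804

Per-class precision (TP/(TP+FP)):
  dog: TP=37, FP=0+2+6+1=9 → 37/46 = 0.8043
  bird: TP=49, FP=6+4+7+0=17 → 49/66 = 0.7424
  frog: TP=23, FP=11+0+5+3=19 → 23/42 = 0.5476
  cat: TP=19, FP=1+1+4+0=6 → 19/25 = 0.7600
  horse: TP=40, FP=4+3+3+2=12 → 40/52 = 0.7692
Highest is class 'dog' with precision = 0.804.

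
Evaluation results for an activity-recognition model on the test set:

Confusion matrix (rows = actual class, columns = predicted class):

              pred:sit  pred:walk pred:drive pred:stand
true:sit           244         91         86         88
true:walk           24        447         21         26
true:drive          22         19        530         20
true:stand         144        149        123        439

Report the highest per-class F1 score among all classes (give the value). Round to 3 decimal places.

0.785

Per-class F1 score (2·TP/(2·TP+FP+FN)):
  sit: TP=244, FP=24+22+144=190, FN=91+86+88=265 → 488/943 = 0.5175
  walk: TP=447, FP=91+19+149=259, FN=24+21+26=71 → 894/1224 = 0.7304
  drive: TP=530, FP=86+21+123=230, FN=22+19+20=61 → 1060/1351 = 0.7846
  stand: TP=439, FP=88+26+20=134, FN=144+149+123=416 → 878/1428 = 0.6148
Highest is class 'drive' with F1 score = 0.785.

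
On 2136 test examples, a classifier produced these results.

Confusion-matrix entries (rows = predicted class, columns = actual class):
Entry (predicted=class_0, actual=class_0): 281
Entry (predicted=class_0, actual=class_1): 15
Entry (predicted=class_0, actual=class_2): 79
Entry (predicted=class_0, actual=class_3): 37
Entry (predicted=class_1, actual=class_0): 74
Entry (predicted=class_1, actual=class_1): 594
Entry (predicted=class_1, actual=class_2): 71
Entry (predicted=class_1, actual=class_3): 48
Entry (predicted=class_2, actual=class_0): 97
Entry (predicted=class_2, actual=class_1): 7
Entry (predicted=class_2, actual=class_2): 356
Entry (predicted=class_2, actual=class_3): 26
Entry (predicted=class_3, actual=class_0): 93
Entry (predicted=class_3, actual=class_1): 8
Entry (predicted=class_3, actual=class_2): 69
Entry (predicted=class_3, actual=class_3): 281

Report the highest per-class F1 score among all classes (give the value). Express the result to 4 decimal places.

Per-class F1 score (2·TP/(2·TP+FP+FN)):
  class_0: TP=281, FP=15+79+37=131, FN=74+97+93=264 → 562/957 = 0.58725
  class_1: TP=594, FP=74+71+48=193, FN=15+7+8=30 → 1188/1411 = 0.84196
  class_2: TP=356, FP=97+7+26=130, FN=79+71+69=219 → 712/1061 = 0.67107
  class_3: TP=281, FP=93+8+69=170, FN=37+48+26=111 → 562/843 = 0.66667
Highest is class 'class_1' with F1 score = 0.8420.

0.8420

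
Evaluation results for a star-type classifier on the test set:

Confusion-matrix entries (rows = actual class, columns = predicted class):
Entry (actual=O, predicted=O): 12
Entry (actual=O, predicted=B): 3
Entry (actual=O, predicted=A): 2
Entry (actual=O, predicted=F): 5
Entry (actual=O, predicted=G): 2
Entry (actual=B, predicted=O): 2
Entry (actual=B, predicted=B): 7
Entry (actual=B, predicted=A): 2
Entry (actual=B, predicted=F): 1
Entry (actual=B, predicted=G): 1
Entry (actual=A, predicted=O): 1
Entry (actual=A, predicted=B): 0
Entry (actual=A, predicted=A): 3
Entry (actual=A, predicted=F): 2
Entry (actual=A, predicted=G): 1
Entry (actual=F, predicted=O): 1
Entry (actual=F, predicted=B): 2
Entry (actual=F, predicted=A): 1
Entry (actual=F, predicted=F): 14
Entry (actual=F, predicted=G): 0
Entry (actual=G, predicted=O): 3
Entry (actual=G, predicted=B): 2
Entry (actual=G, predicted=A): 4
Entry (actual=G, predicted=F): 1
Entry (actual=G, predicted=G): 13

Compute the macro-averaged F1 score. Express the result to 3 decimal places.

Per-class F1 score (2·TP/(2·TP+FP+FN)):
  O: TP=12, FP=2+1+1+3=7, FN=3+2+5+2=12 → 24/43 = 0.5581
  B: TP=7, FP=3+0+2+2=7, FN=2+2+1+1=6 → 14/27 = 0.5185
  A: TP=3, FP=2+2+1+4=9, FN=1+0+2+1=4 → 6/19 = 0.3158
  F: TP=14, FP=5+1+2+1=9, FN=1+2+1+0=4 → 28/41 = 0.6829
  G: TP=13, FP=2+1+1+0=4, FN=3+2+4+1=10 → 26/40 = 0.6500
Macro-F1 score = mean = (0.5581 + 0.5185 + 0.3158 + 0.6829 + 0.6500) / 5 = 0.545

0.545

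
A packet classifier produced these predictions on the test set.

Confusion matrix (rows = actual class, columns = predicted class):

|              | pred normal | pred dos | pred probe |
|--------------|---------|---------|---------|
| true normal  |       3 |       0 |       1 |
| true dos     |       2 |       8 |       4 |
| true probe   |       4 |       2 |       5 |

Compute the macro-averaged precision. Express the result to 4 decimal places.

Per-class precision (TP/(TP+FP)):
  normal: TP=3, FP=2+4=6 → 3/9 = 0.33333
  dos: TP=8, FP=0+2=2 → 8/10 = 0.80000
  probe: TP=5, FP=1+4=5 → 5/10 = 0.50000
Macro-precision = mean = (0.33333 + 0.80000 + 0.50000) / 3 = 0.5444

0.5444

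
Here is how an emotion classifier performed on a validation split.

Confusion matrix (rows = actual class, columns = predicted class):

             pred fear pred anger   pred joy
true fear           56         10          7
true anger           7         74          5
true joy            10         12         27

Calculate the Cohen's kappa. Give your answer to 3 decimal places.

Observed agreement pₒ = trace/N = 157/208 = 0.7548
Expected agreement pₑ = Σ (rowᵢ·colᵢ)/N² = (73·73 + 86·96 + 49·39)/208² = 0.3582
κ = (pₒ − pₑ)/(1 − pₑ) = (0.7548 − 0.3582)/(1 − 0.3582) = 0.618

0.618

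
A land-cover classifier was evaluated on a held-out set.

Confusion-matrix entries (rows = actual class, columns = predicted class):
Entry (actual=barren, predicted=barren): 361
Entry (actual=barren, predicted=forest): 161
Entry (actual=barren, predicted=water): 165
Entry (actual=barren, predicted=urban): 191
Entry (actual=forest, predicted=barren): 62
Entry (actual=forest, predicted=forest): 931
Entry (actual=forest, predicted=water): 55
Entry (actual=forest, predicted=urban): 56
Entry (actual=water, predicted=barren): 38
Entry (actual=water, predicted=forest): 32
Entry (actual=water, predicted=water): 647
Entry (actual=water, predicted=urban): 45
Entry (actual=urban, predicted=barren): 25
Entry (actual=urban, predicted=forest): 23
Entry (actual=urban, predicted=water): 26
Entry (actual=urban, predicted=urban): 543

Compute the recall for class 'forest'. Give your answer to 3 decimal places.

0.843

Take TP from the diagonal, FP from the rest of the 'forest' prediction marginal, FN from the rest of the 'forest' actual marginal.
recall = TP/(TP+FN).
forest: TP=931, FN=62+55+56=173 → 931/1104 = 0.8433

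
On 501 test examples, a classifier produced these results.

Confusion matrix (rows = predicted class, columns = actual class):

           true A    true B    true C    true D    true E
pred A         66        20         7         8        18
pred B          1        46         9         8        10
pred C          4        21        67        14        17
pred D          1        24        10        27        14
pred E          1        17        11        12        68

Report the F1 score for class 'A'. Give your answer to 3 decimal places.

F1 score = 2·TP/(2·TP+FP+FN).
A: TP=66, FP=20+7+8+18=53, FN=1+4+1+1=7 → 132/192 = 0.6875

0.688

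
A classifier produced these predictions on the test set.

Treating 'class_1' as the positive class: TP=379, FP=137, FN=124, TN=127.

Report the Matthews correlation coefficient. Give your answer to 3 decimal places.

MCC = (TP·TN − FP·FN) / √((TP+FP)(TP+FN)(TN+FP)(TN+FN))
Numerator = 379·127 − 137·124 = 31145
Denominator = √(516·503·264·251) = √17198688672 = 131143.7710
MCC = 31145 / 131143.7710 = 0.237

0.237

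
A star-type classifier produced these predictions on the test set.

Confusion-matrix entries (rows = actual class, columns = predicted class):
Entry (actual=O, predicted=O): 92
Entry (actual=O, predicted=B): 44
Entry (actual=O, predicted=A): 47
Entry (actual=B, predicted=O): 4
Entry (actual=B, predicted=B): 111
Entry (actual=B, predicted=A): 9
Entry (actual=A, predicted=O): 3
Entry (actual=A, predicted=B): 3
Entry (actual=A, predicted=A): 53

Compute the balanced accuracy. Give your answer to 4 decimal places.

Balanced accuracy = mean of per-class recall.
  O: recall = 92/183 = 0.50273
  B: recall = 111/124 = 0.89516
  A: recall = 53/59 = 0.89831
Mean = (0.50273 + 0.89516 + 0.89831) / 3 = 0.7654

0.7654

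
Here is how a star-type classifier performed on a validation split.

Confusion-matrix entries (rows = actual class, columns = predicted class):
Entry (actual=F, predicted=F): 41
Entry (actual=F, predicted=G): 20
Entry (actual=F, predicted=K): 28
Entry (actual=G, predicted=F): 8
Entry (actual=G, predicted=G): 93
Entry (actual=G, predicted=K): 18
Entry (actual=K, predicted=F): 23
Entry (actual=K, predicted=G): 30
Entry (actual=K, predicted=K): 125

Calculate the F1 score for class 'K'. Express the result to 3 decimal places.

0.716

Treat 'K' as positive and all other classes as negative.
F1 score = 2·TP/(2·TP+FP+FN).
K: TP=125, FP=28+18=46, FN=23+30=53 → 250/349 = 0.7163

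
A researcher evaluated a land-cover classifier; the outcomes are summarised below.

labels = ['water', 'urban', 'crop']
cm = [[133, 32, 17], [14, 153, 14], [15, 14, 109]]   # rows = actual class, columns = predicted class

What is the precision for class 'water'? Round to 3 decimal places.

0.821

Treat 'water' as positive and all other classes as negative.
precision = TP/(TP+FP).
water: TP=133, FP=14+15=29 → 133/162 = 0.8210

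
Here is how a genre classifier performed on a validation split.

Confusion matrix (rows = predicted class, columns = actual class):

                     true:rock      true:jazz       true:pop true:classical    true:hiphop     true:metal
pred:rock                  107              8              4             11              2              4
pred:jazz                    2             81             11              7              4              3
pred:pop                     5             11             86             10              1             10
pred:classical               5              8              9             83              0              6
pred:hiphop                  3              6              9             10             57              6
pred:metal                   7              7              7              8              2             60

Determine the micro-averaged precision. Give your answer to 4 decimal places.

0.7182

Micro-averaging pools counts across classes: ΣTP=474, ΣFP=186, ΣFN=186.
Micro-precision = TP/(TP+FP) on pooled counts = 0.7182 (equals overall accuracy in single-label multiclass).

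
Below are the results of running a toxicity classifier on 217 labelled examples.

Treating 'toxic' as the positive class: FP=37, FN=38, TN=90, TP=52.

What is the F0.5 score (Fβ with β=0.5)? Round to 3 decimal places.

0.583

Fβ = (1+β²)·TP / ((1+β²)·TP + β²·FN + FP), with β²=1/4
= 1.25·52 / (1.25·52 + 0.25·38 + 37) = 0.583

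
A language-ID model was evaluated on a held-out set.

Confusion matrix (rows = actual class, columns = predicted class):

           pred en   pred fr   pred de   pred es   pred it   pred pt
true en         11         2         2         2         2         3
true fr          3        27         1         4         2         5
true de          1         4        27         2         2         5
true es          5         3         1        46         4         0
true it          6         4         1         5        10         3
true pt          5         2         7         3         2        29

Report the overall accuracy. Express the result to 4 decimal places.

0.6224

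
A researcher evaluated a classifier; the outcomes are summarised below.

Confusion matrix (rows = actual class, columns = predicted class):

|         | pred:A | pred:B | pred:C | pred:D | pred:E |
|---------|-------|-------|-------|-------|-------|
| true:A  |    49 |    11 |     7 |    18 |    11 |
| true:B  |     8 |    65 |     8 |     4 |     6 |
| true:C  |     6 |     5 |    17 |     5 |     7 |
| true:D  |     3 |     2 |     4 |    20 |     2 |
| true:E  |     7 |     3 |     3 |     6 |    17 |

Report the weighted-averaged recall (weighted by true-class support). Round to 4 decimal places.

0.5714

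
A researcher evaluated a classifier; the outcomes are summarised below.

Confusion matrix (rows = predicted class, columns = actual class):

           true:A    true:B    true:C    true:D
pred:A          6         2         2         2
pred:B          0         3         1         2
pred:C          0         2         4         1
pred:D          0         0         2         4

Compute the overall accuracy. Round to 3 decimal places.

Accuracy = trace / total = (6+3+4+4=17) / 31 = 17/31 = 0.548

0.548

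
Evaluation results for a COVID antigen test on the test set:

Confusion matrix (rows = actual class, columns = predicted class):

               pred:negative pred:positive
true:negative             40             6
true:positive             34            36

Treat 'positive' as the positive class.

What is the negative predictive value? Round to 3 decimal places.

0.541

NPV = TN/(TN+FN) = 40/(40+34) = 0.541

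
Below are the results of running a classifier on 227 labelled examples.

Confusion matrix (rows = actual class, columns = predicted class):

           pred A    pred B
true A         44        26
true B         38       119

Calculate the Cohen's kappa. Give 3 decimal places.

Observed agreement pₒ = trace/N = 163/227 = 0.7181
Expected agreement pₑ = Σ (rowᵢ·colᵢ)/N² = (70·82 + 157·145)/227² = 0.5532
κ = (pₒ − pₑ)/(1 − pₑ) = (0.7181 − 0.5532)/(1 − 0.5532) = 0.369

0.369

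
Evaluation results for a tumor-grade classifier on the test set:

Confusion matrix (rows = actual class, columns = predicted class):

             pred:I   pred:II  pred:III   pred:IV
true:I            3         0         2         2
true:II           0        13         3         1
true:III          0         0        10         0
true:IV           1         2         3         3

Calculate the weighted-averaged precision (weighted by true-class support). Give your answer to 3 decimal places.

0.699

Per-class precision (TP/(TP+FP)):
  I: TP=3, FP=0+0+1=1 → 3/4 = 0.7500
  II: TP=13, FP=0+0+2=2 → 13/15 = 0.8667
  III: TP=10, FP=2+3+3=8 → 10/18 = 0.5556
  IV: TP=3, FP=2+1+0=3 → 3/6 = 0.5000
Weighted-precision = Σ (supportᵢ/N)·precisionᵢ with N=43: (7/43)·0.7500 + (17/43)·0.8667 + (10/43)·0.5556 + (9/43)·0.5000 = 0.699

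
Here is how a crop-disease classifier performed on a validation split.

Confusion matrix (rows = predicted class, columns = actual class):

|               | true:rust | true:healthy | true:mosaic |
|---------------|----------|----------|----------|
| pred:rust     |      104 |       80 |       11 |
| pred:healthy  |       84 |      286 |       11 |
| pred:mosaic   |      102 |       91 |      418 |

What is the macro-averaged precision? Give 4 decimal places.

0.6560

Per-class precision (TP/(TP+FP)):
  rust: TP=104, FP=80+11=91 → 104/195 = 0.53333
  healthy: TP=286, FP=84+11=95 → 286/381 = 0.75066
  mosaic: TP=418, FP=102+91=193 → 418/611 = 0.68412
Macro-precision = mean = (0.53333 + 0.75066 + 0.68412) / 3 = 0.6560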